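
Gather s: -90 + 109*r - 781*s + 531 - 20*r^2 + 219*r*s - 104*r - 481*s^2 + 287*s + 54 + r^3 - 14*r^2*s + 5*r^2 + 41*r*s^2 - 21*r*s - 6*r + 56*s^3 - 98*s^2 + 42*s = r^3 - 15*r^2 - r + 56*s^3 + s^2*(41*r - 579) + s*(-14*r^2 + 198*r - 452) + 495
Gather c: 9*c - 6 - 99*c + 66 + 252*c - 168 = 162*c - 108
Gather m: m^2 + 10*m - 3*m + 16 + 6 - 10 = m^2 + 7*m + 12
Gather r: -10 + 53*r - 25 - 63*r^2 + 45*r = -63*r^2 + 98*r - 35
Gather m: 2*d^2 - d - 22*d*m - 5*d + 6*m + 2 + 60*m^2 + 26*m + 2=2*d^2 - 6*d + 60*m^2 + m*(32 - 22*d) + 4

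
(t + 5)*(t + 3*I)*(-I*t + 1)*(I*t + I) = t^4 + 6*t^3 + 4*I*t^3 + 2*t^2 + 24*I*t^2 - 18*t + 20*I*t - 15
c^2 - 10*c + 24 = (c - 6)*(c - 4)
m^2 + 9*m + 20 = (m + 4)*(m + 5)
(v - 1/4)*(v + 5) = v^2 + 19*v/4 - 5/4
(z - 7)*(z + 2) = z^2 - 5*z - 14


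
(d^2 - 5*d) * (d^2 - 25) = d^4 - 5*d^3 - 25*d^2 + 125*d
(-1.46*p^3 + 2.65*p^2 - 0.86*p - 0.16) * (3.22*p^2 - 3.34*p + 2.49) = -4.7012*p^5 + 13.4094*p^4 - 15.2556*p^3 + 8.9557*p^2 - 1.607*p - 0.3984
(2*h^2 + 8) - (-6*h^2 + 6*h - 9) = 8*h^2 - 6*h + 17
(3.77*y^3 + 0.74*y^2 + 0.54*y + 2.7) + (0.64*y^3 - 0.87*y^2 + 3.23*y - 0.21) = 4.41*y^3 - 0.13*y^2 + 3.77*y + 2.49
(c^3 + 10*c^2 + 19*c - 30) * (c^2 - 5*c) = c^5 + 5*c^4 - 31*c^3 - 125*c^2 + 150*c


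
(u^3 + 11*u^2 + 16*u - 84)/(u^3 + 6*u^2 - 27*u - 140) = (u^2 + 4*u - 12)/(u^2 - u - 20)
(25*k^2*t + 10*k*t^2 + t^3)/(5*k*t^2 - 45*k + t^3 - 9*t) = t*(5*k + t)/(t^2 - 9)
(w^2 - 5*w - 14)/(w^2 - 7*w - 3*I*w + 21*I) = (w + 2)/(w - 3*I)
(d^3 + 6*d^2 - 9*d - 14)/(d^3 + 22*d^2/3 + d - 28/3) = 3*(d^2 - d - 2)/(3*d^2 + d - 4)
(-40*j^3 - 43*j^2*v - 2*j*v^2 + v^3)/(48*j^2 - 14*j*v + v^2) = (5*j^2 + 6*j*v + v^2)/(-6*j + v)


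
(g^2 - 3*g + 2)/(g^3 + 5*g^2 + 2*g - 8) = (g - 2)/(g^2 + 6*g + 8)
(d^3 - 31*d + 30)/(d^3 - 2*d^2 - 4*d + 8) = (d^3 - 31*d + 30)/(d^3 - 2*d^2 - 4*d + 8)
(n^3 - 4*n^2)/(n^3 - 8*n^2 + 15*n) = n*(n - 4)/(n^2 - 8*n + 15)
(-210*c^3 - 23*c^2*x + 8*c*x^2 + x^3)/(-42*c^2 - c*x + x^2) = (-35*c^2 + 2*c*x + x^2)/(-7*c + x)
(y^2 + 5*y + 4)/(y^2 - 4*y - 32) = (y + 1)/(y - 8)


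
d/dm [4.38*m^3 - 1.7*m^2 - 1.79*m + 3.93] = 13.14*m^2 - 3.4*m - 1.79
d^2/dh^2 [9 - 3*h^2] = -6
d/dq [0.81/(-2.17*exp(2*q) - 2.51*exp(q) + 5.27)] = (3.5154*exp(q) + 2.0331)*exp(q)/(2.17*exp(2*q) + 2.51*exp(q) - 5.27)^2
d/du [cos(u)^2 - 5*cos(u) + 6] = (5 - 2*cos(u))*sin(u)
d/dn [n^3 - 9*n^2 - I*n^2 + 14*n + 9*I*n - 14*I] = 3*n^2 - 18*n - 2*I*n + 14 + 9*I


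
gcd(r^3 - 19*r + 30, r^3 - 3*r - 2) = r - 2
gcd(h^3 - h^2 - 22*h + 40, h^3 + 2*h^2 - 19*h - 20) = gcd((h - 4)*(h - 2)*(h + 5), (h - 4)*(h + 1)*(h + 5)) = h^2 + h - 20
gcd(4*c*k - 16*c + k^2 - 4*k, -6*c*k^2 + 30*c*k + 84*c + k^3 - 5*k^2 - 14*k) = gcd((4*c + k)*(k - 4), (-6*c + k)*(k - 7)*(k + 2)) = 1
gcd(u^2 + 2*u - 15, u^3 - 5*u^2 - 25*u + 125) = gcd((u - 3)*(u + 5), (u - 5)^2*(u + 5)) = u + 5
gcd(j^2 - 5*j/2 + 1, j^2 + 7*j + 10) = 1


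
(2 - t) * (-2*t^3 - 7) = 2*t^4 - 4*t^3 + 7*t - 14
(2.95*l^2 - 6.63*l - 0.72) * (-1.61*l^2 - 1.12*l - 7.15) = -4.7495*l^4 + 7.3703*l^3 - 12.5077*l^2 + 48.2109*l + 5.148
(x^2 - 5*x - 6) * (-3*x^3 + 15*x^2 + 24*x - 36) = -3*x^5 + 30*x^4 - 33*x^3 - 246*x^2 + 36*x + 216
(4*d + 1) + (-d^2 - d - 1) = -d^2 + 3*d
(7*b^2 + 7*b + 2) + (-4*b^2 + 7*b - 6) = 3*b^2 + 14*b - 4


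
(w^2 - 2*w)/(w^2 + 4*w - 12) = w/(w + 6)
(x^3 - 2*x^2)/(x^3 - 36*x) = x*(x - 2)/(x^2 - 36)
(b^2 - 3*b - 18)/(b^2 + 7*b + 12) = (b - 6)/(b + 4)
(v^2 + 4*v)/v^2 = (v + 4)/v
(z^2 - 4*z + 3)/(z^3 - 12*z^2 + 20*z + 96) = (z^2 - 4*z + 3)/(z^3 - 12*z^2 + 20*z + 96)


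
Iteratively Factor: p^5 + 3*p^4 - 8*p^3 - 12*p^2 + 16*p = (p - 1)*(p^4 + 4*p^3 - 4*p^2 - 16*p) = p*(p - 1)*(p^3 + 4*p^2 - 4*p - 16) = p*(p - 1)*(p + 4)*(p^2 - 4) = p*(p - 1)*(p + 2)*(p + 4)*(p - 2)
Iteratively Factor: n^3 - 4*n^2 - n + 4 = (n - 1)*(n^2 - 3*n - 4) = (n - 4)*(n - 1)*(n + 1)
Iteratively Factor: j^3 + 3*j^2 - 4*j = (j + 4)*(j^2 - j) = (j - 1)*(j + 4)*(j)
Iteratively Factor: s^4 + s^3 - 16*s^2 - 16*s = (s + 1)*(s^3 - 16*s) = (s + 1)*(s + 4)*(s^2 - 4*s) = s*(s + 1)*(s + 4)*(s - 4)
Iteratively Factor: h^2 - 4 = (h - 2)*(h + 2)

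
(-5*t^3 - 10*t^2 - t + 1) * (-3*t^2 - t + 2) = 15*t^5 + 35*t^4 + 3*t^3 - 22*t^2 - 3*t + 2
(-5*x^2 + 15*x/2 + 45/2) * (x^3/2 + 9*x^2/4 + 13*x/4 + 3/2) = -5*x^5/2 - 15*x^4/2 + 95*x^3/8 + 135*x^2/2 + 675*x/8 + 135/4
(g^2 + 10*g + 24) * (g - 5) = g^3 + 5*g^2 - 26*g - 120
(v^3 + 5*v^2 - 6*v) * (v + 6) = v^4 + 11*v^3 + 24*v^2 - 36*v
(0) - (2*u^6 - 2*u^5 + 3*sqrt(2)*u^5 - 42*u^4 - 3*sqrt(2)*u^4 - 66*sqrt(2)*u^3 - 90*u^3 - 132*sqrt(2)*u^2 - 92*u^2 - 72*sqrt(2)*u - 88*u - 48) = -2*u^6 - 3*sqrt(2)*u^5 + 2*u^5 + 3*sqrt(2)*u^4 + 42*u^4 + 90*u^3 + 66*sqrt(2)*u^3 + 92*u^2 + 132*sqrt(2)*u^2 + 88*u + 72*sqrt(2)*u + 48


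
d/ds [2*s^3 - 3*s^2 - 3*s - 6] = 6*s^2 - 6*s - 3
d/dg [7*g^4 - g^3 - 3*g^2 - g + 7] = 28*g^3 - 3*g^2 - 6*g - 1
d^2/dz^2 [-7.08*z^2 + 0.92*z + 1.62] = -14.1600000000000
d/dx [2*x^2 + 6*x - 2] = 4*x + 6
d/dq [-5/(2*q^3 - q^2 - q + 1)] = 5*(6*q^2 - 2*q - 1)/(2*q^3 - q^2 - q + 1)^2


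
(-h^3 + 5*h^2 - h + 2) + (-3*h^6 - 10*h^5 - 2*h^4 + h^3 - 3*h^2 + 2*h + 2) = -3*h^6 - 10*h^5 - 2*h^4 + 2*h^2 + h + 4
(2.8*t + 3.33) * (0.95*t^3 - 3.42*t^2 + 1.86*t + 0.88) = 2.66*t^4 - 6.4125*t^3 - 6.1806*t^2 + 8.6578*t + 2.9304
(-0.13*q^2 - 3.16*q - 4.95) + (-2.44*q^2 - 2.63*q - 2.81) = -2.57*q^2 - 5.79*q - 7.76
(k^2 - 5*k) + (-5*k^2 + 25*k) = -4*k^2 + 20*k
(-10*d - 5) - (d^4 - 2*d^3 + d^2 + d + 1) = -d^4 + 2*d^3 - d^2 - 11*d - 6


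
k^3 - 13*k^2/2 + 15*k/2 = k*(k - 5)*(k - 3/2)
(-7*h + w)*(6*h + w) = -42*h^2 - h*w + w^2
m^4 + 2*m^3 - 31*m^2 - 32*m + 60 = (m - 5)*(m - 1)*(m + 2)*(m + 6)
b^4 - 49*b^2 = b^2*(b - 7)*(b + 7)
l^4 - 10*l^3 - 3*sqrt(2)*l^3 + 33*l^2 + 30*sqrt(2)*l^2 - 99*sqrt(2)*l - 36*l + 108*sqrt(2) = (l - 4)*(l - 3)^2*(l - 3*sqrt(2))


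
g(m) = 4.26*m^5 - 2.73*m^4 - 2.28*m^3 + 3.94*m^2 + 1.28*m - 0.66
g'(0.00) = 1.28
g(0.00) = -0.66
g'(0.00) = 1.28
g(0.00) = -0.66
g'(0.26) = 2.77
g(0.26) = -0.11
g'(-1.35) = 75.79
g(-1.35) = -17.77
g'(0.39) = 3.16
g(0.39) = 0.28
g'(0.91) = 9.16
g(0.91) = 2.84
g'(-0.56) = -1.27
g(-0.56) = -0.24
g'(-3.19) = 2466.70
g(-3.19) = -1580.56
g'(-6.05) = 30657.95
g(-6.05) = -37545.99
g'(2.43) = 566.03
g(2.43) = 258.76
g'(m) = 21.3*m^4 - 10.92*m^3 - 6.84*m^2 + 7.88*m + 1.28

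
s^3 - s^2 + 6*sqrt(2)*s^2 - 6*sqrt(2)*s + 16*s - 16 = (s - 1)*(s + 2*sqrt(2))*(s + 4*sqrt(2))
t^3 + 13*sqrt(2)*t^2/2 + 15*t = t*(t + 3*sqrt(2)/2)*(t + 5*sqrt(2))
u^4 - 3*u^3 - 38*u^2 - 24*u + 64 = (u - 8)*(u - 1)*(u + 2)*(u + 4)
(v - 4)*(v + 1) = v^2 - 3*v - 4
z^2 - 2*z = z*(z - 2)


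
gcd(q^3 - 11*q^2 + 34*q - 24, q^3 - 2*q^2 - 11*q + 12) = q^2 - 5*q + 4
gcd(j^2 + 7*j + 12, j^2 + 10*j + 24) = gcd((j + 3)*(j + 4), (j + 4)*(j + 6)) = j + 4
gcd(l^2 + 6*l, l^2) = l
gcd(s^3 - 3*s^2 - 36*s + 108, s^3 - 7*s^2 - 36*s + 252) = s^2 - 36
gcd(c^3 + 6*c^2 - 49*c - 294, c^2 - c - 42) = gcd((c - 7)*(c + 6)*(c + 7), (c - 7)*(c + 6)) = c^2 - c - 42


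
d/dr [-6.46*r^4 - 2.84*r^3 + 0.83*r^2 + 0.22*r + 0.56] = -25.84*r^3 - 8.52*r^2 + 1.66*r + 0.22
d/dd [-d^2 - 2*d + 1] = -2*d - 2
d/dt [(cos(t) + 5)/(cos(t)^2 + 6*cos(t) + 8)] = (cos(t)^2 + 10*cos(t) + 22)*sin(t)/(cos(t)^2 + 6*cos(t) + 8)^2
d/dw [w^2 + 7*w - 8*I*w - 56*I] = 2*w + 7 - 8*I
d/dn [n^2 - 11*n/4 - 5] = 2*n - 11/4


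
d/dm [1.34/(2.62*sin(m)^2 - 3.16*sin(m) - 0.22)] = (4.2344 - 7.0216*sin(m))*cos(m)/(-2.62*sin(m)^2 + 3.16*sin(m) + 0.22)^2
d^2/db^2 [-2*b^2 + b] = -4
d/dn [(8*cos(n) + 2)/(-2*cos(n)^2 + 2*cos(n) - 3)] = 4*(6*sin(n) - sin(2*n) - sin(3*n))/(2*cos(n) - cos(2*n) - 4)^2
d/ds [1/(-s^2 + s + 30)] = (2*s - 1)/(-s^2 + s + 30)^2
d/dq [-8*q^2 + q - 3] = 1 - 16*q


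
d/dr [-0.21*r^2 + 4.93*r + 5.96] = 4.93 - 0.42*r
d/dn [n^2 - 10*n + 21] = 2*n - 10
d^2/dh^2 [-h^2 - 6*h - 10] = -2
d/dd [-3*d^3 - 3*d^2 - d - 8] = -9*d^2 - 6*d - 1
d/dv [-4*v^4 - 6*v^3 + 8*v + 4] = -16*v^3 - 18*v^2 + 8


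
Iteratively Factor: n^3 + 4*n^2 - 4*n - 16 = (n + 2)*(n^2 + 2*n - 8) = (n - 2)*(n + 2)*(n + 4)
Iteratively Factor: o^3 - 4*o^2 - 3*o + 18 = (o + 2)*(o^2 - 6*o + 9) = (o - 3)*(o + 2)*(o - 3)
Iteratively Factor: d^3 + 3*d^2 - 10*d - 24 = (d - 3)*(d^2 + 6*d + 8) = (d - 3)*(d + 2)*(d + 4)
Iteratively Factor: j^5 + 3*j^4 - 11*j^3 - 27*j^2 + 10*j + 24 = (j + 1)*(j^4 + 2*j^3 - 13*j^2 - 14*j + 24) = (j + 1)*(j + 2)*(j^3 - 13*j + 12) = (j - 3)*(j + 1)*(j + 2)*(j^2 + 3*j - 4) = (j - 3)*(j + 1)*(j + 2)*(j + 4)*(j - 1)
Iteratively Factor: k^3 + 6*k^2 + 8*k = (k + 4)*(k^2 + 2*k) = (k + 2)*(k + 4)*(k)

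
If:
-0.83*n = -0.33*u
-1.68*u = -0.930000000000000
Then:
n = 0.22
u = 0.55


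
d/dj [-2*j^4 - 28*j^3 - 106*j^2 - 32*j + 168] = -8*j^3 - 84*j^2 - 212*j - 32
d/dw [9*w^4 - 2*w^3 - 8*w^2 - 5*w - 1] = 36*w^3 - 6*w^2 - 16*w - 5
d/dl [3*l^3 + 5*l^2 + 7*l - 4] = 9*l^2 + 10*l + 7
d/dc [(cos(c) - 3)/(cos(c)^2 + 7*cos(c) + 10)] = (cos(c)^2 - 6*cos(c) - 31)*sin(c)/(cos(c)^2 + 7*cos(c) + 10)^2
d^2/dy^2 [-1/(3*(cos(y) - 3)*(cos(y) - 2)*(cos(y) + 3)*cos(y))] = 2*(12*(1 - cos(y)^2)^2/cos(y)^3 + 57*sin(y)^6/cos(y)^3 + 8*cos(y)^5 - 23*cos(y)^4 + 11*cos(y)^3 + 120*cos(y)^2 + 486*tan(y)^2 + 63 + 222/cos(y) - 393/cos(y)^3)/(3*(cos(y) - 3)^3*(cos(y) - 2)^3*(cos(y) + 3)^3)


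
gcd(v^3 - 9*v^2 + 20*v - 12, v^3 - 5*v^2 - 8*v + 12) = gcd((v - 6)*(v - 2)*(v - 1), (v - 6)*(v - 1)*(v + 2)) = v^2 - 7*v + 6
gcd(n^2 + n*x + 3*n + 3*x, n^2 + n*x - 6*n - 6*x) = n + x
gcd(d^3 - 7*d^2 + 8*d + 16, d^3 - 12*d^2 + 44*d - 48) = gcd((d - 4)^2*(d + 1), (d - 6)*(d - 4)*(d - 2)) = d - 4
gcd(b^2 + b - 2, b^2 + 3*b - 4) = b - 1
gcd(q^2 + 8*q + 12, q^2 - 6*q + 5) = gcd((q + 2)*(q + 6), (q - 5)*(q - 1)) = 1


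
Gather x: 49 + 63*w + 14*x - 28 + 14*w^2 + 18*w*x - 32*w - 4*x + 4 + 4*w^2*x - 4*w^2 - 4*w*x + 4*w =10*w^2 + 35*w + x*(4*w^2 + 14*w + 10) + 25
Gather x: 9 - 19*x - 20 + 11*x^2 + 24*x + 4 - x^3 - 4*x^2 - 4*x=-x^3 + 7*x^2 + x - 7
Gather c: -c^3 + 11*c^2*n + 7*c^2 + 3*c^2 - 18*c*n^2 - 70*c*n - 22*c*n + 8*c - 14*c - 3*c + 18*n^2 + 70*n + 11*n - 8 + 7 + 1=-c^3 + c^2*(11*n + 10) + c*(-18*n^2 - 92*n - 9) + 18*n^2 + 81*n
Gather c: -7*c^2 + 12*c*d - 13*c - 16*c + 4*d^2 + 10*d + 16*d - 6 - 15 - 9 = -7*c^2 + c*(12*d - 29) + 4*d^2 + 26*d - 30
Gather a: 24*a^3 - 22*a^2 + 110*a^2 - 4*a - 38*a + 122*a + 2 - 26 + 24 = 24*a^3 + 88*a^2 + 80*a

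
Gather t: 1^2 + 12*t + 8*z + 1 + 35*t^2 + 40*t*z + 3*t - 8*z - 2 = 35*t^2 + t*(40*z + 15)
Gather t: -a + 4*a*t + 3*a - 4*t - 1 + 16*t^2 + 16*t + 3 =2*a + 16*t^2 + t*(4*a + 12) + 2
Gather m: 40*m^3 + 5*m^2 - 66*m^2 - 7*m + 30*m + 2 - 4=40*m^3 - 61*m^2 + 23*m - 2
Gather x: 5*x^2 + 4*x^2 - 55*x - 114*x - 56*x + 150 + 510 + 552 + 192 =9*x^2 - 225*x + 1404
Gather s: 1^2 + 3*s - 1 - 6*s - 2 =-3*s - 2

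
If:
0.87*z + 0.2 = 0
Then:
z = -0.23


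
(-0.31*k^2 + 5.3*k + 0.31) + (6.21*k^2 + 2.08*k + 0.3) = 5.9*k^2 + 7.38*k + 0.61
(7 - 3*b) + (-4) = 3 - 3*b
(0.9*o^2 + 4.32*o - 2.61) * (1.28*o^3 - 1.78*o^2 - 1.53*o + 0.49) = 1.152*o^5 + 3.9276*o^4 - 12.4074*o^3 - 1.5228*o^2 + 6.1101*o - 1.2789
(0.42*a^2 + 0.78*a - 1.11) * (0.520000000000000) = 0.2184*a^2 + 0.4056*a - 0.5772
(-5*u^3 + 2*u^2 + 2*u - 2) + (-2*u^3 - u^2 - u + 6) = -7*u^3 + u^2 + u + 4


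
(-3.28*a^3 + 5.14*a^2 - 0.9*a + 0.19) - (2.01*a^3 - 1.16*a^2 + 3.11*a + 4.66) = -5.29*a^3 + 6.3*a^2 - 4.01*a - 4.47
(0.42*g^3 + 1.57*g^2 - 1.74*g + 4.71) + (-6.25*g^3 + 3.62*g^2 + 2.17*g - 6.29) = -5.83*g^3 + 5.19*g^2 + 0.43*g - 1.58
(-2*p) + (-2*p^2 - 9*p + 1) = -2*p^2 - 11*p + 1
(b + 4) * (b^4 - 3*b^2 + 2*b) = b^5 + 4*b^4 - 3*b^3 - 10*b^2 + 8*b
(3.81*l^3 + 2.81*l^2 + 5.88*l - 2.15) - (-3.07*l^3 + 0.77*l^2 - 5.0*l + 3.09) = 6.88*l^3 + 2.04*l^2 + 10.88*l - 5.24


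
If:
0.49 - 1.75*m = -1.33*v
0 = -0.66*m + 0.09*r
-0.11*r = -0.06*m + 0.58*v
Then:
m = 0.14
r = 1.04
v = -0.18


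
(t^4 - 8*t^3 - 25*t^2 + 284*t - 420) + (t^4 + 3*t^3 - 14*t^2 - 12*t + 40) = 2*t^4 - 5*t^3 - 39*t^2 + 272*t - 380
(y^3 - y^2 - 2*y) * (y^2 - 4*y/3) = y^5 - 7*y^4/3 - 2*y^3/3 + 8*y^2/3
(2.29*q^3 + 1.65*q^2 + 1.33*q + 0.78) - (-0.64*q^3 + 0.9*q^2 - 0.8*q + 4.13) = 2.93*q^3 + 0.75*q^2 + 2.13*q - 3.35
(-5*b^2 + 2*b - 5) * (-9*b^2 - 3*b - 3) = 45*b^4 - 3*b^3 + 54*b^2 + 9*b + 15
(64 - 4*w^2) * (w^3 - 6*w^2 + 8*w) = -4*w^5 + 24*w^4 + 32*w^3 - 384*w^2 + 512*w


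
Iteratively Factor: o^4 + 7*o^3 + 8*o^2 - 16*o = (o)*(o^3 + 7*o^2 + 8*o - 16) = o*(o - 1)*(o^2 + 8*o + 16) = o*(o - 1)*(o + 4)*(o + 4)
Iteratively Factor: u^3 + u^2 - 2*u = (u + 2)*(u^2 - u) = u*(u + 2)*(u - 1)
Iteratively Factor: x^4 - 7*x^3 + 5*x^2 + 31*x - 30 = (x - 5)*(x^3 - 2*x^2 - 5*x + 6) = (x - 5)*(x - 3)*(x^2 + x - 2) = (x - 5)*(x - 3)*(x - 1)*(x + 2)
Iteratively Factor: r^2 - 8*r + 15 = (r - 5)*(r - 3)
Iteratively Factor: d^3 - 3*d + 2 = (d - 1)*(d^2 + d - 2) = (d - 1)*(d + 2)*(d - 1)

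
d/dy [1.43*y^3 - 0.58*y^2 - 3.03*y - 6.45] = 4.29*y^2 - 1.16*y - 3.03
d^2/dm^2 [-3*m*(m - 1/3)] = -6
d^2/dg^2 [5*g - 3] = 0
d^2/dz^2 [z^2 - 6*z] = 2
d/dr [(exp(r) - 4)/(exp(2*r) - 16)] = -exp(r)/(exp(2*r) + 8*exp(r) + 16)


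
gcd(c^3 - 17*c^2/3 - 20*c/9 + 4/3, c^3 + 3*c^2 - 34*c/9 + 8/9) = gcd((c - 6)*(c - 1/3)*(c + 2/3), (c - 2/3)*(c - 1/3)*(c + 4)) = c - 1/3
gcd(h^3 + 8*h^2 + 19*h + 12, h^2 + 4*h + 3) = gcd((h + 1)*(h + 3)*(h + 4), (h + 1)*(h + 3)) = h^2 + 4*h + 3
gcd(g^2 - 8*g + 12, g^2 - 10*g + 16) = g - 2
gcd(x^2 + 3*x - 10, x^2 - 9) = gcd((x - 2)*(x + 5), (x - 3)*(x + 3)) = 1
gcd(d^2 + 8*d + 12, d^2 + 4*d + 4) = d + 2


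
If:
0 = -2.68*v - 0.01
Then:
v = -0.00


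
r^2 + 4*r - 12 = (r - 2)*(r + 6)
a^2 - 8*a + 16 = (a - 4)^2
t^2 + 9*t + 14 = (t + 2)*(t + 7)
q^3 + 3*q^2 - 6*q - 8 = (q - 2)*(q + 1)*(q + 4)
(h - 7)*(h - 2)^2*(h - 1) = h^4 - 12*h^3 + 43*h^2 - 60*h + 28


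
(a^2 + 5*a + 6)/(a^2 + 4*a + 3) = (a + 2)/(a + 1)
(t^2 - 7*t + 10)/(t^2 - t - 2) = (t - 5)/(t + 1)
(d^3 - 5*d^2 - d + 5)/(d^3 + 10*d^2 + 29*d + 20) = (d^2 - 6*d + 5)/(d^2 + 9*d + 20)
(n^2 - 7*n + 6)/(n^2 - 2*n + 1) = (n - 6)/(n - 1)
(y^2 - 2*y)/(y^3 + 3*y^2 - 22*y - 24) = y*(y - 2)/(y^3 + 3*y^2 - 22*y - 24)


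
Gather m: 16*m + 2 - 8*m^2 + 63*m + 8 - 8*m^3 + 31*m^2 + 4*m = -8*m^3 + 23*m^2 + 83*m + 10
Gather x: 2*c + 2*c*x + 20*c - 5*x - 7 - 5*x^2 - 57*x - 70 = 22*c - 5*x^2 + x*(2*c - 62) - 77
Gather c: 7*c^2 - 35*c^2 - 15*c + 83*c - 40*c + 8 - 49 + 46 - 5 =-28*c^2 + 28*c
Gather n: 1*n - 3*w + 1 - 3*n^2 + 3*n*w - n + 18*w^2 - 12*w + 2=-3*n^2 + 3*n*w + 18*w^2 - 15*w + 3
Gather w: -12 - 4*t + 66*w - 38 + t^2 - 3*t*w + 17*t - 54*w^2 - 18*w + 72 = t^2 + 13*t - 54*w^2 + w*(48 - 3*t) + 22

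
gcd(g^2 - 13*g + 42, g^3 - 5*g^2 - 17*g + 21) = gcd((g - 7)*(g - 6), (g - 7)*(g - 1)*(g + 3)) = g - 7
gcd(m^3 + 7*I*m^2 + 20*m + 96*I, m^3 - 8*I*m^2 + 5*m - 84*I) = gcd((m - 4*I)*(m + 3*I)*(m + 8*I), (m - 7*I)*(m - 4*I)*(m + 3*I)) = m^2 - I*m + 12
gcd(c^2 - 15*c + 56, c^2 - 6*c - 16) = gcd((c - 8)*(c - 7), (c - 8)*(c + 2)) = c - 8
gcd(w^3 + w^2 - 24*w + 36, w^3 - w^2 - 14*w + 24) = w^2 - 5*w + 6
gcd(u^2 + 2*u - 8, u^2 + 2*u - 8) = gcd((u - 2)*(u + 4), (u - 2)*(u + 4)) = u^2 + 2*u - 8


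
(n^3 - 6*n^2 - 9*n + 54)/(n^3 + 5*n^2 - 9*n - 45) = (n - 6)/(n + 5)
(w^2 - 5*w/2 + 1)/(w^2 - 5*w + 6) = (w - 1/2)/(w - 3)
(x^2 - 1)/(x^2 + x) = (x - 1)/x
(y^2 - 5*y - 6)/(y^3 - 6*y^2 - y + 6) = 1/(y - 1)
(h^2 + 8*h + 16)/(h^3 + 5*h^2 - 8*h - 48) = 1/(h - 3)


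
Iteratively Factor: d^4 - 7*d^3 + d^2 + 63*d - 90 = (d - 5)*(d^3 - 2*d^2 - 9*d + 18) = (d - 5)*(d + 3)*(d^2 - 5*d + 6) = (d - 5)*(d - 3)*(d + 3)*(d - 2)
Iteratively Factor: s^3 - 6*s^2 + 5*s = (s - 5)*(s^2 - s) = s*(s - 5)*(s - 1)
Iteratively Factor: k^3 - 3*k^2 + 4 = (k + 1)*(k^2 - 4*k + 4) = (k - 2)*(k + 1)*(k - 2)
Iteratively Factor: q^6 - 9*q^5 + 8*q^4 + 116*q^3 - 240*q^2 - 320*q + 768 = (q + 3)*(q^5 - 12*q^4 + 44*q^3 - 16*q^2 - 192*q + 256) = (q + 2)*(q + 3)*(q^4 - 14*q^3 + 72*q^2 - 160*q + 128) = (q - 4)*(q + 2)*(q + 3)*(q^3 - 10*q^2 + 32*q - 32) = (q - 4)^2*(q + 2)*(q + 3)*(q^2 - 6*q + 8) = (q - 4)^2*(q - 2)*(q + 2)*(q + 3)*(q - 4)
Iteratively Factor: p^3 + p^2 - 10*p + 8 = (p - 2)*(p^2 + 3*p - 4) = (p - 2)*(p - 1)*(p + 4)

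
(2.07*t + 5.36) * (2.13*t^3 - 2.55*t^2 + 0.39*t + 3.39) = 4.4091*t^4 + 6.1383*t^3 - 12.8607*t^2 + 9.1077*t + 18.1704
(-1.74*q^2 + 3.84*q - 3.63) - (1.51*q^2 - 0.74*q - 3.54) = -3.25*q^2 + 4.58*q - 0.0899999999999999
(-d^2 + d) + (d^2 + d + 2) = 2*d + 2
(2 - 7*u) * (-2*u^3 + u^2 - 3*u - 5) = 14*u^4 - 11*u^3 + 23*u^2 + 29*u - 10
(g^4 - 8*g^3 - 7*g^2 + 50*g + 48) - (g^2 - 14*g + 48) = g^4 - 8*g^3 - 8*g^2 + 64*g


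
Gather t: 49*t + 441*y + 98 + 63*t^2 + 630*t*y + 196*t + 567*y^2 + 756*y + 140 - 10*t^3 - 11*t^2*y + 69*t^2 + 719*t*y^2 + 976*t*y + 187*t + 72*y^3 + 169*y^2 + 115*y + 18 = -10*t^3 + t^2*(132 - 11*y) + t*(719*y^2 + 1606*y + 432) + 72*y^3 + 736*y^2 + 1312*y + 256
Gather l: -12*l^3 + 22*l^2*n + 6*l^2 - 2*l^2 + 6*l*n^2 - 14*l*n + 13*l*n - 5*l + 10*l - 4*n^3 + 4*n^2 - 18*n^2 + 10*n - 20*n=-12*l^3 + l^2*(22*n + 4) + l*(6*n^2 - n + 5) - 4*n^3 - 14*n^2 - 10*n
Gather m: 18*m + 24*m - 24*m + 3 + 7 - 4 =18*m + 6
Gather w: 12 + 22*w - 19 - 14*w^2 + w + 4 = -14*w^2 + 23*w - 3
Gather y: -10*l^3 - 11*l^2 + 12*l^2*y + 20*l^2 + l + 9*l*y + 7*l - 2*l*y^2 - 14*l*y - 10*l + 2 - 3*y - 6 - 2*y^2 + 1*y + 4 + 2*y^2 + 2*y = -10*l^3 + 9*l^2 - 2*l*y^2 - 2*l + y*(12*l^2 - 5*l)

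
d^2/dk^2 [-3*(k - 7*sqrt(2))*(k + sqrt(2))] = -6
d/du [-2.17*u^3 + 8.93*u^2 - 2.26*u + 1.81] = -6.51*u^2 + 17.86*u - 2.26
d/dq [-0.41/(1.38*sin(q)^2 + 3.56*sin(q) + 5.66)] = (1.1316*sin(q) + 1.4596)*cos(q)/(1.38*sin(q)^2 + 3.56*sin(q) + 5.66)^2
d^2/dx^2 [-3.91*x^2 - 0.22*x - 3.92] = -7.82000000000000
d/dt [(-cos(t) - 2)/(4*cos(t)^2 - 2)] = (2*sin(t)^2 - 8*cos(t) - 3)*sin(t)/(2*cos(2*t)^2)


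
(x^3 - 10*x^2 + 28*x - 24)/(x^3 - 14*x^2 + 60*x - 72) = (x - 2)/(x - 6)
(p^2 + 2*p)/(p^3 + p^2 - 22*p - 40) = p/(p^2 - p - 20)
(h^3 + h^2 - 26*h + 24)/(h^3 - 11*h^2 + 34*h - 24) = (h + 6)/(h - 6)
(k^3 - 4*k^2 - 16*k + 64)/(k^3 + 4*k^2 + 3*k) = (k^3 - 4*k^2 - 16*k + 64)/(k*(k^2 + 4*k + 3))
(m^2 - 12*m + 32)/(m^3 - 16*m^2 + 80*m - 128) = 1/(m - 4)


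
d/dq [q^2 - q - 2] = 2*q - 1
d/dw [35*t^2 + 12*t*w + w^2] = 12*t + 2*w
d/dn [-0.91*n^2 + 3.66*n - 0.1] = 3.66 - 1.82*n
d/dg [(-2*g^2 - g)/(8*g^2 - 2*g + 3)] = 3*(4*g^2 - 4*g - 1)/(64*g^4 - 32*g^3 + 52*g^2 - 12*g + 9)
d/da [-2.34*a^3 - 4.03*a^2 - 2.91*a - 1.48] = -7.02*a^2 - 8.06*a - 2.91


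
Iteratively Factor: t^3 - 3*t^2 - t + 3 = (t + 1)*(t^2 - 4*t + 3) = (t - 3)*(t + 1)*(t - 1)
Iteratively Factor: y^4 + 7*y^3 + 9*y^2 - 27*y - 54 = (y + 3)*(y^3 + 4*y^2 - 3*y - 18) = (y + 3)^2*(y^2 + y - 6) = (y - 2)*(y + 3)^2*(y + 3)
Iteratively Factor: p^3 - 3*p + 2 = (p + 2)*(p^2 - 2*p + 1) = (p - 1)*(p + 2)*(p - 1)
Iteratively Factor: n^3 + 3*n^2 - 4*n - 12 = (n + 3)*(n^2 - 4) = (n + 2)*(n + 3)*(n - 2)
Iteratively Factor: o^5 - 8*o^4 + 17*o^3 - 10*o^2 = (o - 1)*(o^4 - 7*o^3 + 10*o^2) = o*(o - 1)*(o^3 - 7*o^2 + 10*o) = o^2*(o - 1)*(o^2 - 7*o + 10) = o^2*(o - 2)*(o - 1)*(o - 5)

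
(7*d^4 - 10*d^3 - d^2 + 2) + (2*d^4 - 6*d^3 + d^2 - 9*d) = 9*d^4 - 16*d^3 - 9*d + 2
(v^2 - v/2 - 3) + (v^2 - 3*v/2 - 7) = 2*v^2 - 2*v - 10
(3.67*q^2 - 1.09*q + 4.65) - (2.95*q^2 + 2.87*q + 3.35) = 0.72*q^2 - 3.96*q + 1.3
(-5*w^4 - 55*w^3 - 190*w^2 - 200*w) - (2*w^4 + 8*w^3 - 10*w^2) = -7*w^4 - 63*w^3 - 180*w^2 - 200*w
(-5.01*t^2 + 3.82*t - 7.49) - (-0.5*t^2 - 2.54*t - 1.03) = -4.51*t^2 + 6.36*t - 6.46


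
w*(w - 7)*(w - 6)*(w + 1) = w^4 - 12*w^3 + 29*w^2 + 42*w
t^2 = t^2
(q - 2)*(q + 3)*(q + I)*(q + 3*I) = q^4 + q^3 + 4*I*q^3 - 9*q^2 + 4*I*q^2 - 3*q - 24*I*q + 18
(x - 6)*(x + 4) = x^2 - 2*x - 24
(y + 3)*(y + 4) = y^2 + 7*y + 12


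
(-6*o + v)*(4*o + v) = -24*o^2 - 2*o*v + v^2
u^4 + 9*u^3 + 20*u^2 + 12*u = u*(u + 1)*(u + 2)*(u + 6)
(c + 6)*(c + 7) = c^2 + 13*c + 42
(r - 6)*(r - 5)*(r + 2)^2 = r^4 - 7*r^3 - 10*r^2 + 76*r + 120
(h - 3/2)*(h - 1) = h^2 - 5*h/2 + 3/2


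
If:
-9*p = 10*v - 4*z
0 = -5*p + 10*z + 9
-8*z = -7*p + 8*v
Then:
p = -252/215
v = 99/215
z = -639/430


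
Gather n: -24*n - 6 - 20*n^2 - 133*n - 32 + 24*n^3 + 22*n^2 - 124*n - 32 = 24*n^3 + 2*n^2 - 281*n - 70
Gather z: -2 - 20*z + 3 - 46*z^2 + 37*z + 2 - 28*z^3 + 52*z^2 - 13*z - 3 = -28*z^3 + 6*z^2 + 4*z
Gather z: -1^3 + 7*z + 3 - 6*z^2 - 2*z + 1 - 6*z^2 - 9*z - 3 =-12*z^2 - 4*z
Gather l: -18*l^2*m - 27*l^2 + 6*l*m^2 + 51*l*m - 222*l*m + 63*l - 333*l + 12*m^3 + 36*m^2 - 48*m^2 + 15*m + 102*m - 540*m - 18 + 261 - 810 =l^2*(-18*m - 27) + l*(6*m^2 - 171*m - 270) + 12*m^3 - 12*m^2 - 423*m - 567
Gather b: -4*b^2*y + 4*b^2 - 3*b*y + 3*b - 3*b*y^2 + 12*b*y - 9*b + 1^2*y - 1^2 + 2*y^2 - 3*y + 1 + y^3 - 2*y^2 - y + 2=b^2*(4 - 4*y) + b*(-3*y^2 + 9*y - 6) + y^3 - 3*y + 2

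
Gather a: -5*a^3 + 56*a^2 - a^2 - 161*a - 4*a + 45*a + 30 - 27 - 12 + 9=-5*a^3 + 55*a^2 - 120*a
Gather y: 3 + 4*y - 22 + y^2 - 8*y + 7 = y^2 - 4*y - 12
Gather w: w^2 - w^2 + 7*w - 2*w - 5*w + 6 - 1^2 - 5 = 0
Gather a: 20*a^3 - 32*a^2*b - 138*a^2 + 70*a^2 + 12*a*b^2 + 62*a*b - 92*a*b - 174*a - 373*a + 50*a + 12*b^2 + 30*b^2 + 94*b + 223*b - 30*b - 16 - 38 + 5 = 20*a^3 + a^2*(-32*b - 68) + a*(12*b^2 - 30*b - 497) + 42*b^2 + 287*b - 49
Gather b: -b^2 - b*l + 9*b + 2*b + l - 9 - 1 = -b^2 + b*(11 - l) + l - 10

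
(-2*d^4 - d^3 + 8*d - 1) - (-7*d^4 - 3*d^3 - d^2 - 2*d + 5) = 5*d^4 + 2*d^3 + d^2 + 10*d - 6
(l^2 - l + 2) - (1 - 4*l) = l^2 + 3*l + 1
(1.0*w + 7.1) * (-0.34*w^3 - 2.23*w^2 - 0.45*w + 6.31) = -0.34*w^4 - 4.644*w^3 - 16.283*w^2 + 3.115*w + 44.801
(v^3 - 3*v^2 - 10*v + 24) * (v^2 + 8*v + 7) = v^5 + 5*v^4 - 27*v^3 - 77*v^2 + 122*v + 168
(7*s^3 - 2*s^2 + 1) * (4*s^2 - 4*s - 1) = 28*s^5 - 36*s^4 + s^3 + 6*s^2 - 4*s - 1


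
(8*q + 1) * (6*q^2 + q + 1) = 48*q^3 + 14*q^2 + 9*q + 1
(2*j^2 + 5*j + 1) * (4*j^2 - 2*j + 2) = 8*j^4 + 16*j^3 - 2*j^2 + 8*j + 2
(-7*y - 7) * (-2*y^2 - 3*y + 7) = 14*y^3 + 35*y^2 - 28*y - 49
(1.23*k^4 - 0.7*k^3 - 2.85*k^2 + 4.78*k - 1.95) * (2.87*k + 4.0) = 3.5301*k^5 + 2.911*k^4 - 10.9795*k^3 + 2.3186*k^2 + 13.5235*k - 7.8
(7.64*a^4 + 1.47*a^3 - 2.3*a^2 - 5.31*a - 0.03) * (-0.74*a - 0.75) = -5.6536*a^5 - 6.8178*a^4 + 0.5995*a^3 + 5.6544*a^2 + 4.0047*a + 0.0225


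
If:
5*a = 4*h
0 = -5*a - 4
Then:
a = -4/5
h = -1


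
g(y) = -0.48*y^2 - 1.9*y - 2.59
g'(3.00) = -4.78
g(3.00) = -12.61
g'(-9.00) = 6.74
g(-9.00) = -24.37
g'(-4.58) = 2.50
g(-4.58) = -3.96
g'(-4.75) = 2.66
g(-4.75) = -4.40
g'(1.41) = -3.25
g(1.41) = -6.22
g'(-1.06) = -0.88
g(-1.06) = -1.12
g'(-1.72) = -0.25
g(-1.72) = -0.74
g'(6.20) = -7.85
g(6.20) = -32.82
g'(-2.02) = 0.04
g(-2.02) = -0.71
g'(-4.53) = 2.45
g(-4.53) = -3.83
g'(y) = -0.96*y - 1.9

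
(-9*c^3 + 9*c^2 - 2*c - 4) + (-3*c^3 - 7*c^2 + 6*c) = -12*c^3 + 2*c^2 + 4*c - 4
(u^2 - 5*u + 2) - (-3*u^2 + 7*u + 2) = 4*u^2 - 12*u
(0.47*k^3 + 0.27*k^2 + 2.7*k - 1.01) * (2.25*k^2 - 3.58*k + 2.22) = 1.0575*k^5 - 1.0751*k^4 + 6.1518*k^3 - 11.3391*k^2 + 9.6098*k - 2.2422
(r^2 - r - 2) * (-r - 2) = -r^3 - r^2 + 4*r + 4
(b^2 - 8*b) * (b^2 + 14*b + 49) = b^4 + 6*b^3 - 63*b^2 - 392*b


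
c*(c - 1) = c^2 - c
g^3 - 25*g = g*(g - 5)*(g + 5)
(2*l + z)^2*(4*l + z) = 16*l^3 + 20*l^2*z + 8*l*z^2 + z^3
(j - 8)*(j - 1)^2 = j^3 - 10*j^2 + 17*j - 8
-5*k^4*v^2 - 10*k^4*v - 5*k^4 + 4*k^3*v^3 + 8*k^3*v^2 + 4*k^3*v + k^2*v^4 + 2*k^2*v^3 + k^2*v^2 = (-k + v)*(5*k + v)*(k*v + k)^2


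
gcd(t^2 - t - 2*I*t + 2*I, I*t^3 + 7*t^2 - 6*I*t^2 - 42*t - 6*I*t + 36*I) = 1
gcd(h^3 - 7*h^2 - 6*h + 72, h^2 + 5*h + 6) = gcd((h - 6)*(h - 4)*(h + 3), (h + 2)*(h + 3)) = h + 3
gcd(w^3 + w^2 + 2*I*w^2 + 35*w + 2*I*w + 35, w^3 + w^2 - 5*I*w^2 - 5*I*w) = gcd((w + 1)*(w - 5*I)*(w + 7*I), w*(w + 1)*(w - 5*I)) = w^2 + w*(1 - 5*I) - 5*I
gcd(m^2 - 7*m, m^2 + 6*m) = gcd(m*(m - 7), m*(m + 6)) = m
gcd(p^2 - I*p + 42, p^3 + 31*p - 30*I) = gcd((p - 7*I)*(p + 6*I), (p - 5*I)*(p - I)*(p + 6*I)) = p + 6*I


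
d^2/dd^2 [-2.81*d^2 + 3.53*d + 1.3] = -5.62000000000000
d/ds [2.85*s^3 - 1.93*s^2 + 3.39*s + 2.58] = 8.55*s^2 - 3.86*s + 3.39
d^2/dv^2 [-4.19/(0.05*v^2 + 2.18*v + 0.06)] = (0.02095*v^2 + 0.91342*v - 4.19*(0.1*v + 2.18)*(0.2*v + 4.36) + 0.02514)/(0.05*v^2 + 2.18*v + 0.06)^3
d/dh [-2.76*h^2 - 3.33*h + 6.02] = -5.52*h - 3.33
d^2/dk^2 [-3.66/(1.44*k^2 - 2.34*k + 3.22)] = (15.178752*k^2 - 24.665472*k - 3.66*(2.88*k - 2.34)*(5.76*k - 4.68) + 33.941376)/(1.44*k^2 - 2.34*k + 3.22)^3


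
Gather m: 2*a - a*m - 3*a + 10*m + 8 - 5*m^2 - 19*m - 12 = -a - 5*m^2 + m*(-a - 9) - 4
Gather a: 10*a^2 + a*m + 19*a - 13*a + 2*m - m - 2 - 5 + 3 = 10*a^2 + a*(m + 6) + m - 4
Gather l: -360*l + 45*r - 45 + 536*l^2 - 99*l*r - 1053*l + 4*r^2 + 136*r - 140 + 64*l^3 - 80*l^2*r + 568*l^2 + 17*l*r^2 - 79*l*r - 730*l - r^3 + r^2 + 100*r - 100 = 64*l^3 + l^2*(1104 - 80*r) + l*(17*r^2 - 178*r - 2143) - r^3 + 5*r^2 + 281*r - 285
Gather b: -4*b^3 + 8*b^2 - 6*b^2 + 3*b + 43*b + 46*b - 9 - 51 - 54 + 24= -4*b^3 + 2*b^2 + 92*b - 90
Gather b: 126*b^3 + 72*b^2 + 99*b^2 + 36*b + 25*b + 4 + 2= 126*b^3 + 171*b^2 + 61*b + 6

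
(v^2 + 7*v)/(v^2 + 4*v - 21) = v/(v - 3)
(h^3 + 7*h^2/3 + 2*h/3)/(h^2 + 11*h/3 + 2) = h*(3*h^2 + 7*h + 2)/(3*h^2 + 11*h + 6)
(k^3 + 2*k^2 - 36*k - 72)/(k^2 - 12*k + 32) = (k^3 + 2*k^2 - 36*k - 72)/(k^2 - 12*k + 32)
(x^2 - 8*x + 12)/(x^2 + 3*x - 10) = (x - 6)/(x + 5)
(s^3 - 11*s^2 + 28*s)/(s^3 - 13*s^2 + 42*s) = (s - 4)/(s - 6)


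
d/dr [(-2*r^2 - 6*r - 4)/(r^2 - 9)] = 2*(3*r^2 + 22*r + 27)/(r^4 - 18*r^2 + 81)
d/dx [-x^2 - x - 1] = -2*x - 1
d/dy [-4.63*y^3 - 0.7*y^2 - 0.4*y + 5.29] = -13.89*y^2 - 1.4*y - 0.4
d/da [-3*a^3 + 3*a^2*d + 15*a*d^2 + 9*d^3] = -9*a^2 + 6*a*d + 15*d^2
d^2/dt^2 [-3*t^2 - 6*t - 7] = -6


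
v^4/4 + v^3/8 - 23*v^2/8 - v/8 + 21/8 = (v/4 + 1/4)*(v - 3)*(v - 1)*(v + 7/2)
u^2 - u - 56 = (u - 8)*(u + 7)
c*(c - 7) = c^2 - 7*c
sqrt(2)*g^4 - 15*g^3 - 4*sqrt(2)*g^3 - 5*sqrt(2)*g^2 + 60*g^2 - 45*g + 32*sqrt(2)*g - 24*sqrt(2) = (g - 3)*(g - 1)*(g - 8*sqrt(2))*(sqrt(2)*g + 1)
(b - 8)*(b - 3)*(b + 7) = b^3 - 4*b^2 - 53*b + 168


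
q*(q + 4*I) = q^2 + 4*I*q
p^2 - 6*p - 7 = (p - 7)*(p + 1)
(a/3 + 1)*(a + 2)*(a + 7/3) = a^3/3 + 22*a^2/9 + 53*a/9 + 14/3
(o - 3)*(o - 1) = o^2 - 4*o + 3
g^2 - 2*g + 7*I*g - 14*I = (g - 2)*(g + 7*I)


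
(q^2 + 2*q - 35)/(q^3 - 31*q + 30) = (q + 7)/(q^2 + 5*q - 6)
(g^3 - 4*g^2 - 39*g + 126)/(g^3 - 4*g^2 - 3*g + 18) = (g^2 - g - 42)/(g^2 - g - 6)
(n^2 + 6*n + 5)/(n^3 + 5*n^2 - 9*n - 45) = (n + 1)/(n^2 - 9)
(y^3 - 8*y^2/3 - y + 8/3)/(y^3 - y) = (y - 8/3)/y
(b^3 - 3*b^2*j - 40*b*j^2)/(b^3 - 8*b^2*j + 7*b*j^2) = (b^2 - 3*b*j - 40*j^2)/(b^2 - 8*b*j + 7*j^2)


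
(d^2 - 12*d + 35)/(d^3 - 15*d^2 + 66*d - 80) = (d - 7)/(d^2 - 10*d + 16)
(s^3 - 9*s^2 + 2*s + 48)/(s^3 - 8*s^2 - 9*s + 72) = (s + 2)/(s + 3)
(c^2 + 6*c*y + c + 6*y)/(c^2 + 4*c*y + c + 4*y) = (c + 6*y)/(c + 4*y)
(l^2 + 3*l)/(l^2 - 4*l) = (l + 3)/(l - 4)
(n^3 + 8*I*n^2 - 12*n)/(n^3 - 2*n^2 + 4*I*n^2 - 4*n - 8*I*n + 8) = n*(n + 6*I)/(n^2 + 2*n*(-1 + I) - 4*I)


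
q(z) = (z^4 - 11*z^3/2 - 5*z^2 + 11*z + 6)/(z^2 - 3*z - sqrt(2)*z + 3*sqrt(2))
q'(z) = (-2*z + sqrt(2) + 3)*(z^4 - 11*z^3/2 - 5*z^2 + 11*z + 6)/(z^2 - 3*z - sqrt(2)*z + 3*sqrt(2))^2 + (4*z^3 - 33*z^2/2 - 10*z + 11)/(z^2 - 3*z - sqrt(2)*z + 3*sqrt(2))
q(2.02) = 35.15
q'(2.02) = 51.21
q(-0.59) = -0.14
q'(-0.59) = 1.33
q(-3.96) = 12.61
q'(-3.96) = -8.05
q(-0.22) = 0.65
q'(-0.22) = 2.94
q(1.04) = 9.56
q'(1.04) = 13.06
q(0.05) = 1.62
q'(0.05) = 4.34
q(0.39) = 3.45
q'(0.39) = 6.50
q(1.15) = 11.09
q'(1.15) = 14.76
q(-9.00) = 80.60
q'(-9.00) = -18.76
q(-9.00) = 80.60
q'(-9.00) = -18.76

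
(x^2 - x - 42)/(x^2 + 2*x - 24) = (x - 7)/(x - 4)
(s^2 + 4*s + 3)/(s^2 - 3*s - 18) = (s + 1)/(s - 6)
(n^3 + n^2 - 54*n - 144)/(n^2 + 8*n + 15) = (n^2 - 2*n - 48)/(n + 5)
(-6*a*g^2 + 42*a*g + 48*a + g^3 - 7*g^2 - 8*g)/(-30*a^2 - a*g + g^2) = (g^2 - 7*g - 8)/(5*a + g)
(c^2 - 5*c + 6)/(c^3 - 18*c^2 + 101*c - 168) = (c - 2)/(c^2 - 15*c + 56)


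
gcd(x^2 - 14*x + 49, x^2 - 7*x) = x - 7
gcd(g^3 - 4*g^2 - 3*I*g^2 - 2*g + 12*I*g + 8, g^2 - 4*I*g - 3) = g - I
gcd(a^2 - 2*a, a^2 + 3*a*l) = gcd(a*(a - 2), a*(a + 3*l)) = a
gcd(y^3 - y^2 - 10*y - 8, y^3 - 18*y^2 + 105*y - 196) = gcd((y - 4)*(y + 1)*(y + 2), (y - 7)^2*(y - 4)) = y - 4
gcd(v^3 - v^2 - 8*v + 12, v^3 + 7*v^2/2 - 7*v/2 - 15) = v^2 + v - 6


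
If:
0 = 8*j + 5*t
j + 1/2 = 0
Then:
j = -1/2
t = 4/5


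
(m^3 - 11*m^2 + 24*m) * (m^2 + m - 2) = m^5 - 10*m^4 + 11*m^3 + 46*m^2 - 48*m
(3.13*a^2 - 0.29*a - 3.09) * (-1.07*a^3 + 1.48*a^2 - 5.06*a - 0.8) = -3.3491*a^5 + 4.9427*a^4 - 12.9607*a^3 - 5.6098*a^2 + 15.8674*a + 2.472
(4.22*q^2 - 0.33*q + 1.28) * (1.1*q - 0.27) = 4.642*q^3 - 1.5024*q^2 + 1.4971*q - 0.3456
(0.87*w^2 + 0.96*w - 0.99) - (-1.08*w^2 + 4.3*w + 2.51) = 1.95*w^2 - 3.34*w - 3.5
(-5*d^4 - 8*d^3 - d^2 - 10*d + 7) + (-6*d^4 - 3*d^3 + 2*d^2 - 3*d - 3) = -11*d^4 - 11*d^3 + d^2 - 13*d + 4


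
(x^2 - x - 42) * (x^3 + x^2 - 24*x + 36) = x^5 - 67*x^3 + 18*x^2 + 972*x - 1512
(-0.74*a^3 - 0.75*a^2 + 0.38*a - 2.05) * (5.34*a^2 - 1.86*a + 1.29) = -3.9516*a^5 - 2.6286*a^4 + 2.4696*a^3 - 12.6213*a^2 + 4.3032*a - 2.6445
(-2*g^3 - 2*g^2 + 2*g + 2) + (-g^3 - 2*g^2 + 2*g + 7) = -3*g^3 - 4*g^2 + 4*g + 9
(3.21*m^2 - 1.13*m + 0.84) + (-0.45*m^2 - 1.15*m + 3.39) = 2.76*m^2 - 2.28*m + 4.23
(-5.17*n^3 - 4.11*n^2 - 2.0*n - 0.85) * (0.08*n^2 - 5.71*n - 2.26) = -0.4136*n^5 + 29.1919*n^4 + 34.9923*n^3 + 20.6406*n^2 + 9.3735*n + 1.921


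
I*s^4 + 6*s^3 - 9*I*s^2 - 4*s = s*(s - 4*I)*(s - I)*(I*s + 1)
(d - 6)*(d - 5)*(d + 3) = d^3 - 8*d^2 - 3*d + 90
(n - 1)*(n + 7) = n^2 + 6*n - 7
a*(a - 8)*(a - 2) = a^3 - 10*a^2 + 16*a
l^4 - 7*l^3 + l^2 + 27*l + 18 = (l - 6)*(l - 3)*(l + 1)^2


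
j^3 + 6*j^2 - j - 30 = (j - 2)*(j + 3)*(j + 5)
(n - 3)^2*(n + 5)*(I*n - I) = I*n^4 - 2*I*n^3 - 20*I*n^2 + 66*I*n - 45*I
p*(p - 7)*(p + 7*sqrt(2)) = p^3 - 7*p^2 + 7*sqrt(2)*p^2 - 49*sqrt(2)*p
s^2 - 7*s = s*(s - 7)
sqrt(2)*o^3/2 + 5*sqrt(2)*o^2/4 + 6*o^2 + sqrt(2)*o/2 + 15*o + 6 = (o + 1/2)*(o + 6*sqrt(2))*(sqrt(2)*o/2 + sqrt(2))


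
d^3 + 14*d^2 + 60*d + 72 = (d + 2)*(d + 6)^2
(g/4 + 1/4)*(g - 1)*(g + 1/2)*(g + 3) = g^4/4 + 7*g^3/8 + g^2/8 - 7*g/8 - 3/8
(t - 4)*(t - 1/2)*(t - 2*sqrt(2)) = t^3 - 9*t^2/2 - 2*sqrt(2)*t^2 + 2*t + 9*sqrt(2)*t - 4*sqrt(2)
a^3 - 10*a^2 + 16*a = a*(a - 8)*(a - 2)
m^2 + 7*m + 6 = (m + 1)*(m + 6)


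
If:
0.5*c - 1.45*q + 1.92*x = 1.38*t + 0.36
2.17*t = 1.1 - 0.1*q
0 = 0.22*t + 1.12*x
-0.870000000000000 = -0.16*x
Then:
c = 1677.36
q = 611.70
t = -27.68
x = 5.44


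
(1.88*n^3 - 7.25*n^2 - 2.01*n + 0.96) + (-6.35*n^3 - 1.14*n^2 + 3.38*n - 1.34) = -4.47*n^3 - 8.39*n^2 + 1.37*n - 0.38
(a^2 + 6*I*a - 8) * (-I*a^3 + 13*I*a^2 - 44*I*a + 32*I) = -I*a^5 + 6*a^4 + 13*I*a^4 - 78*a^3 - 36*I*a^3 + 264*a^2 - 72*I*a^2 - 192*a + 352*I*a - 256*I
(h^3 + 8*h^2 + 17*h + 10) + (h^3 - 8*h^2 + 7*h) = 2*h^3 + 24*h + 10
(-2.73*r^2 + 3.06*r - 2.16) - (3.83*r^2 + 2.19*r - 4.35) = -6.56*r^2 + 0.87*r + 2.19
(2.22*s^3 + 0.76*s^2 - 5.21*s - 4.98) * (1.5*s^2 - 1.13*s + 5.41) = 3.33*s^5 - 1.3686*s^4 + 3.3364*s^3 + 2.5289*s^2 - 22.5587*s - 26.9418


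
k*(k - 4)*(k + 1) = k^3 - 3*k^2 - 4*k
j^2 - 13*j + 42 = (j - 7)*(j - 6)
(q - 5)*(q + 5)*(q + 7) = q^3 + 7*q^2 - 25*q - 175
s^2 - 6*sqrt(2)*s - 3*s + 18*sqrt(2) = (s - 3)*(s - 6*sqrt(2))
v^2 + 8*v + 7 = (v + 1)*(v + 7)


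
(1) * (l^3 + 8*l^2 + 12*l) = l^3 + 8*l^2 + 12*l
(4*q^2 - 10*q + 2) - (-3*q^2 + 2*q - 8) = 7*q^2 - 12*q + 10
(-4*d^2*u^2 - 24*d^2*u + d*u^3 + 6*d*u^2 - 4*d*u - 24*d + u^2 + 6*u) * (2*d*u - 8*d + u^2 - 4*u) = -8*d^3*u^3 - 16*d^3*u^2 + 192*d^3*u - 2*d^2*u^4 - 4*d^2*u^3 + 40*d^2*u^2 - 16*d^2*u + 192*d^2 + d*u^5 + 2*d*u^4 - 26*d*u^3 - 4*d*u^2 + 48*d*u + u^4 + 2*u^3 - 24*u^2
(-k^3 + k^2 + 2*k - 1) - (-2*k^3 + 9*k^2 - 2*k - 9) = k^3 - 8*k^2 + 4*k + 8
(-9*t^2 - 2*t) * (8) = -72*t^2 - 16*t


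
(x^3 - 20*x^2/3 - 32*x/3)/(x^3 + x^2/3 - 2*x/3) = (3*x^2 - 20*x - 32)/(3*x^2 + x - 2)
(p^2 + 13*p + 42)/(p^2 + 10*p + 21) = (p + 6)/(p + 3)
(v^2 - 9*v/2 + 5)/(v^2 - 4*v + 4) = (v - 5/2)/(v - 2)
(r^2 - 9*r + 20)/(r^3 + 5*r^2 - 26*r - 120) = (r - 4)/(r^2 + 10*r + 24)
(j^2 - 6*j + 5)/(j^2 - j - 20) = (j - 1)/(j + 4)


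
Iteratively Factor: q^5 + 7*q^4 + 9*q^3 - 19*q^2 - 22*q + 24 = (q - 1)*(q^4 + 8*q^3 + 17*q^2 - 2*q - 24) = (q - 1)*(q + 2)*(q^3 + 6*q^2 + 5*q - 12) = (q - 1)^2*(q + 2)*(q^2 + 7*q + 12) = (q - 1)^2*(q + 2)*(q + 3)*(q + 4)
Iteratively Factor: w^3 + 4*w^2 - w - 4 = (w + 4)*(w^2 - 1) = (w + 1)*(w + 4)*(w - 1)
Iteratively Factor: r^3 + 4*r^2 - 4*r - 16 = (r + 4)*(r^2 - 4) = (r + 2)*(r + 4)*(r - 2)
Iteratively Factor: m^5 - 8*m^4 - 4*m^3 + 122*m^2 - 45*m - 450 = (m - 3)*(m^4 - 5*m^3 - 19*m^2 + 65*m + 150) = (m - 5)*(m - 3)*(m^3 - 19*m - 30) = (m - 5)*(m - 3)*(m + 2)*(m^2 - 2*m - 15) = (m - 5)*(m - 3)*(m + 2)*(m + 3)*(m - 5)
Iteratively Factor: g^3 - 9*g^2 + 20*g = (g)*(g^2 - 9*g + 20) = g*(g - 4)*(g - 5)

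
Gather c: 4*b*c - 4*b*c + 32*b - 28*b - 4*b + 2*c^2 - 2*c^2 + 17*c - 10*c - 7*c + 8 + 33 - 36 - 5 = 0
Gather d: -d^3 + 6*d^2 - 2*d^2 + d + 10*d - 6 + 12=-d^3 + 4*d^2 + 11*d + 6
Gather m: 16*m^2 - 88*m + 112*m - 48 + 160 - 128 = 16*m^2 + 24*m - 16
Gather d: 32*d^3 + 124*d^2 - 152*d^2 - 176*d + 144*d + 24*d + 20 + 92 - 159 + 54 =32*d^3 - 28*d^2 - 8*d + 7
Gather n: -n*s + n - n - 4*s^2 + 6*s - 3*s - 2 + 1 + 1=-n*s - 4*s^2 + 3*s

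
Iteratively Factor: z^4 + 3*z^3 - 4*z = (z - 1)*(z^3 + 4*z^2 + 4*z) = (z - 1)*(z + 2)*(z^2 + 2*z) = (z - 1)*(z + 2)^2*(z)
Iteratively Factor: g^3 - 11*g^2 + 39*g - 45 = (g - 5)*(g^2 - 6*g + 9) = (g - 5)*(g - 3)*(g - 3)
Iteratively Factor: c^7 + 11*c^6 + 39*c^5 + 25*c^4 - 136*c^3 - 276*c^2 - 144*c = (c - 2)*(c^6 + 13*c^5 + 65*c^4 + 155*c^3 + 174*c^2 + 72*c) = (c - 2)*(c + 2)*(c^5 + 11*c^4 + 43*c^3 + 69*c^2 + 36*c) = (c - 2)*(c + 1)*(c + 2)*(c^4 + 10*c^3 + 33*c^2 + 36*c) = (c - 2)*(c + 1)*(c + 2)*(c + 4)*(c^3 + 6*c^2 + 9*c) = (c - 2)*(c + 1)*(c + 2)*(c + 3)*(c + 4)*(c^2 + 3*c) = c*(c - 2)*(c + 1)*(c + 2)*(c + 3)*(c + 4)*(c + 3)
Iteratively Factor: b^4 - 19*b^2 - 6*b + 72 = (b + 3)*(b^3 - 3*b^2 - 10*b + 24) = (b - 2)*(b + 3)*(b^2 - b - 12) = (b - 4)*(b - 2)*(b + 3)*(b + 3)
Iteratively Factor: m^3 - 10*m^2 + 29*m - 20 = (m - 4)*(m^2 - 6*m + 5) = (m - 4)*(m - 1)*(m - 5)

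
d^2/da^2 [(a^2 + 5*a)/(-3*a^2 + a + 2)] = 12*(-8*a^3 - 3*a^2 - 15*a + 1)/(27*a^6 - 27*a^5 - 45*a^4 + 35*a^3 + 30*a^2 - 12*a - 8)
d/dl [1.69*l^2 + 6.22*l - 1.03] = 3.38*l + 6.22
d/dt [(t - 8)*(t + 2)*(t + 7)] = 3*t^2 + 2*t - 58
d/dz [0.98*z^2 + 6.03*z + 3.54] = 1.96*z + 6.03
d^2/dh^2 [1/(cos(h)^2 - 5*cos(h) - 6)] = (4*sin(h)^4 - 51*sin(h)^2 - 45*cos(h)/4 - 15*cos(3*h)/4 - 15)/(sin(h)^2 + 5*cos(h) + 5)^3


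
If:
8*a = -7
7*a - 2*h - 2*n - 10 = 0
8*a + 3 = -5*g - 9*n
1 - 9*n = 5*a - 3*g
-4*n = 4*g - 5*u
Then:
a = -7/8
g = -11/64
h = -4955/576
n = 311/576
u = 53/180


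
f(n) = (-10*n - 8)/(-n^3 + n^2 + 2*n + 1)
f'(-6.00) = 0.06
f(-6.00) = 0.22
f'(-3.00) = 0.39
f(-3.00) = 0.71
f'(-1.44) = 1.35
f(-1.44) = 2.01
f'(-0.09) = 6.49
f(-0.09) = -8.57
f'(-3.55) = 0.25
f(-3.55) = 0.54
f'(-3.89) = 0.20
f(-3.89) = 0.46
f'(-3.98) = 0.19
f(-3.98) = 0.44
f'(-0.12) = 6.50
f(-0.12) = -8.76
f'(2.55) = -23.74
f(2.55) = 8.42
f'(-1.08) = -1.51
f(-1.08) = 2.21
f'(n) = (-10*n - 8)*(3*n^2 - 2*n - 2)/(-n^3 + n^2 + 2*n + 1)^2 - 10/(-n^3 + n^2 + 2*n + 1) = 2*(-10*n^3 - 7*n^2 + 8*n + 3)/(n^6 - 2*n^5 - 3*n^4 + 2*n^3 + 6*n^2 + 4*n + 1)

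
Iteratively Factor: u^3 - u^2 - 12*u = (u + 3)*(u^2 - 4*u) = u*(u + 3)*(u - 4)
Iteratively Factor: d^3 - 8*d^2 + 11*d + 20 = (d - 4)*(d^2 - 4*d - 5) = (d - 4)*(d + 1)*(d - 5)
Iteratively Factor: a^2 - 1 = (a + 1)*(a - 1)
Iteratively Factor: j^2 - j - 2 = (j - 2)*(j + 1)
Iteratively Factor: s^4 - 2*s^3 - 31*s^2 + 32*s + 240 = (s - 4)*(s^3 + 2*s^2 - 23*s - 60) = (s - 4)*(s + 3)*(s^2 - s - 20) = (s - 4)*(s + 3)*(s + 4)*(s - 5)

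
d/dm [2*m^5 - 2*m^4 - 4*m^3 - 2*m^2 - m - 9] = 10*m^4 - 8*m^3 - 12*m^2 - 4*m - 1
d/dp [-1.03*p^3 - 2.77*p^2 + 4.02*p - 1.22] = -3.09*p^2 - 5.54*p + 4.02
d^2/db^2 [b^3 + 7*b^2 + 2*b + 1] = 6*b + 14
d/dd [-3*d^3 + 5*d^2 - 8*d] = -9*d^2 + 10*d - 8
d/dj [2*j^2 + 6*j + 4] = 4*j + 6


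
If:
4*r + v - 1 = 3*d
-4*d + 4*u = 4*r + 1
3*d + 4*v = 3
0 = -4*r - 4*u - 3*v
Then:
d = -15/37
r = -47/148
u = -35/74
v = 39/37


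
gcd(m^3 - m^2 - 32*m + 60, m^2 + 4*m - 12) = m^2 + 4*m - 12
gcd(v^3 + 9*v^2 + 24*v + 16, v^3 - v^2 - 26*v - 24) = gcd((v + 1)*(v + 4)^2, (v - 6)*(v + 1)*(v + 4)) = v^2 + 5*v + 4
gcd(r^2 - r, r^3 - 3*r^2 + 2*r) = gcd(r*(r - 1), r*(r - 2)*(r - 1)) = r^2 - r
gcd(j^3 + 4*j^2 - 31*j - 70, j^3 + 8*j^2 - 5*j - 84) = j + 7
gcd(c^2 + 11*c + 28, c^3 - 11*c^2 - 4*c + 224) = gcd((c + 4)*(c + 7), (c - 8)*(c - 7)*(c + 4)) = c + 4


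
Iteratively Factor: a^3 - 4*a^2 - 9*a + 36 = (a + 3)*(a^2 - 7*a + 12) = (a - 3)*(a + 3)*(a - 4)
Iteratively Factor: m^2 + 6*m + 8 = (m + 4)*(m + 2)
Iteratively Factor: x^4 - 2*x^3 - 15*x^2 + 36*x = (x + 4)*(x^3 - 6*x^2 + 9*x) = (x - 3)*(x + 4)*(x^2 - 3*x) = (x - 3)^2*(x + 4)*(x)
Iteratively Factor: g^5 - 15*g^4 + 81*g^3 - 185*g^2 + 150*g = (g)*(g^4 - 15*g^3 + 81*g^2 - 185*g + 150) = g*(g - 5)*(g^3 - 10*g^2 + 31*g - 30) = g*(g - 5)*(g - 3)*(g^2 - 7*g + 10) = g*(g - 5)*(g - 3)*(g - 2)*(g - 5)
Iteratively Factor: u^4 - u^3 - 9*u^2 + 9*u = (u + 3)*(u^3 - 4*u^2 + 3*u) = (u - 1)*(u + 3)*(u^2 - 3*u) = (u - 3)*(u - 1)*(u + 3)*(u)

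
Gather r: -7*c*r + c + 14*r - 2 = c + r*(14 - 7*c) - 2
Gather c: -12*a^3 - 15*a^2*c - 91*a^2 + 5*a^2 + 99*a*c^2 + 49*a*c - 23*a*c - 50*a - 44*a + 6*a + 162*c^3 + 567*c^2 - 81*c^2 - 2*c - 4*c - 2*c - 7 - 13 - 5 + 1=-12*a^3 - 86*a^2 - 88*a + 162*c^3 + c^2*(99*a + 486) + c*(-15*a^2 + 26*a - 8) - 24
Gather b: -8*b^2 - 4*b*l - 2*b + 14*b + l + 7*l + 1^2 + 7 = -8*b^2 + b*(12 - 4*l) + 8*l + 8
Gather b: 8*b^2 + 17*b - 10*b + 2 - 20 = 8*b^2 + 7*b - 18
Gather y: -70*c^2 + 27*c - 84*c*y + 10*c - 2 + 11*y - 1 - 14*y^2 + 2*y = -70*c^2 + 37*c - 14*y^2 + y*(13 - 84*c) - 3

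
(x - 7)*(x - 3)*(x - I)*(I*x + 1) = I*x^4 + 2*x^3 - 10*I*x^3 - 20*x^2 + 20*I*x^2 + 42*x + 10*I*x - 21*I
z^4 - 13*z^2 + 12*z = z*(z - 3)*(z - 1)*(z + 4)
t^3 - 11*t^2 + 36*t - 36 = (t - 6)*(t - 3)*(t - 2)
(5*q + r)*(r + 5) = 5*q*r + 25*q + r^2 + 5*r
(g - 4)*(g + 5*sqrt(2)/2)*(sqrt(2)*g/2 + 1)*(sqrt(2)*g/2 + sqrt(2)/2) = g^4/2 - 3*g^3/2 + 7*sqrt(2)*g^3/4 - 21*sqrt(2)*g^2/4 + g^2/2 - 7*sqrt(2)*g - 15*g/2 - 10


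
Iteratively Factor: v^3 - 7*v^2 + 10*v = (v - 5)*(v^2 - 2*v) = (v - 5)*(v - 2)*(v)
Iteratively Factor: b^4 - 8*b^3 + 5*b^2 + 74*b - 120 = (b - 2)*(b^3 - 6*b^2 - 7*b + 60) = (b - 2)*(b + 3)*(b^2 - 9*b + 20) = (b - 5)*(b - 2)*(b + 3)*(b - 4)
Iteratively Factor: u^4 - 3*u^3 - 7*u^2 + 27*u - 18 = (u + 3)*(u^3 - 6*u^2 + 11*u - 6) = (u - 2)*(u + 3)*(u^2 - 4*u + 3) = (u - 2)*(u - 1)*(u + 3)*(u - 3)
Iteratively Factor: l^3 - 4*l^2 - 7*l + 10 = (l - 5)*(l^2 + l - 2) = (l - 5)*(l - 1)*(l + 2)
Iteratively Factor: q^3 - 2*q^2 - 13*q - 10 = (q + 1)*(q^2 - 3*q - 10) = (q - 5)*(q + 1)*(q + 2)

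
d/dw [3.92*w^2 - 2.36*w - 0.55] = 7.84*w - 2.36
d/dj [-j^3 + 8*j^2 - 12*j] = -3*j^2 + 16*j - 12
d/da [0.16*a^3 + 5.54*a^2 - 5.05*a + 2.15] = 0.48*a^2 + 11.08*a - 5.05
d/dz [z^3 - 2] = 3*z^2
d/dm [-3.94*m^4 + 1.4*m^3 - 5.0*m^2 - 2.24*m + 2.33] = -15.76*m^3 + 4.2*m^2 - 10.0*m - 2.24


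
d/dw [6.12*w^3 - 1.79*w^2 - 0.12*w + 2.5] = 18.36*w^2 - 3.58*w - 0.12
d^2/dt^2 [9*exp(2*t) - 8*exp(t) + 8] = (36*exp(t) - 8)*exp(t)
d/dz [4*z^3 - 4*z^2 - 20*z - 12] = 12*z^2 - 8*z - 20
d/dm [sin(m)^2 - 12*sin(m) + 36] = 2*(sin(m) - 6)*cos(m)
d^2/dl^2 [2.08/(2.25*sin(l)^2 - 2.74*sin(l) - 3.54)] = (42.12*sin(l)^4 - 38.4696*sin(l)^3 + 18.704608*sin(l)^2 + 56.764032*sin(l) - 64.366016)/(-2.25*sin(l)^2 + 2.74*sin(l) + 3.54)^3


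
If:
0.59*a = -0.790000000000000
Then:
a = -1.34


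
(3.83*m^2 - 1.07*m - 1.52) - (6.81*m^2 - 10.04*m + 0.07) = -2.98*m^2 + 8.97*m - 1.59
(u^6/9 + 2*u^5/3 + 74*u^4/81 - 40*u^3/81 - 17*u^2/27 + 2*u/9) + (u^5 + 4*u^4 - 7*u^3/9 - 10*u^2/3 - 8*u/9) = u^6/9 + 5*u^5/3 + 398*u^4/81 - 103*u^3/81 - 107*u^2/27 - 2*u/3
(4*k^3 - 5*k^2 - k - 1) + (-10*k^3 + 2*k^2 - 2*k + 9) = -6*k^3 - 3*k^2 - 3*k + 8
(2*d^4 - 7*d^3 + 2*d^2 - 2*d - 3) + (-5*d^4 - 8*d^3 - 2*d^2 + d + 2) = -3*d^4 - 15*d^3 - d - 1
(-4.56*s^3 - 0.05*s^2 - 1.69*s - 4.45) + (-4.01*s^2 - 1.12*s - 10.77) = -4.56*s^3 - 4.06*s^2 - 2.81*s - 15.22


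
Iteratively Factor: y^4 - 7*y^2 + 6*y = (y)*(y^3 - 7*y + 6) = y*(y - 1)*(y^2 + y - 6) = y*(y - 2)*(y - 1)*(y + 3)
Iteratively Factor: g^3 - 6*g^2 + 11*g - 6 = (g - 3)*(g^2 - 3*g + 2) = (g - 3)*(g - 1)*(g - 2)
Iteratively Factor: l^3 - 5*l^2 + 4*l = (l)*(l^2 - 5*l + 4) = l*(l - 4)*(l - 1)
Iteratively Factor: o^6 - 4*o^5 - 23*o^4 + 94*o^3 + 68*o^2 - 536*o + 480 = (o - 2)*(o^5 - 2*o^4 - 27*o^3 + 40*o^2 + 148*o - 240) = (o - 5)*(o - 2)*(o^4 + 3*o^3 - 12*o^2 - 20*o + 48) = (o - 5)*(o - 2)*(o + 3)*(o^3 - 12*o + 16) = (o - 5)*(o - 2)^2*(o + 3)*(o^2 + 2*o - 8) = (o - 5)*(o - 2)^3*(o + 3)*(o + 4)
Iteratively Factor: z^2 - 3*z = (z)*(z - 3)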